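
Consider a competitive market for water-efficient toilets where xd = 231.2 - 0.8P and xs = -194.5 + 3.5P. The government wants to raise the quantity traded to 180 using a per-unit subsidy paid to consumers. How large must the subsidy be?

Required subsidy s = 43 per unit

At x = 180, invert demand for the buyer price: Pb = (231.2 − 180)/0.8 = 64; invert supply for the seller price: Ps = (180 − (-194.5))/3.5 = 107.
The subsidy must fill the gap: s = Ps − Pb = 107 − 64 = 43.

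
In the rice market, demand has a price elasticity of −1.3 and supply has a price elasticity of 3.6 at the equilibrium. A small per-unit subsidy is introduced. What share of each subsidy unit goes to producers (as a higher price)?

Producer share = 13/49

For a small subsidy around the equilibrium, the benefit split depends on the relative slopes, which at a point are proportional to the elasticities.
Buyer share = εs/(εs + |εd|) = 3.6/(3.6 + 1.3) = 36/49; seller share = |εd|/(εs + |εd|) = 13/49.
So producers capture 13/49 of the subsidy.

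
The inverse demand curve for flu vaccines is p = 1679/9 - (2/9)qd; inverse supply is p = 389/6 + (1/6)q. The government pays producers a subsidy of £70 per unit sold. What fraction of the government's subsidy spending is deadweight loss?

Pre-subsidy: 1679/9 - (2/9)q = 389/6 + (1/6)q gives q* = 313 and p* = 117.
With the subsidy, sellers receive ps = pb + 70 for each unit, where pb is the price buyers pay.
On the curves, pb = 1679/9 - (2/9)q and ps = 389/6 + (1/6)q; the wedge ps − pb = 70 gives 389/6 + (1/6)q − (1679/9 - (2/9)q) = 70, so q' = 493.
Then pb = 1679/9 − (2/9)·493 = 77 and ps = 389/6 + (1/6)·493 = 147.
ΔCS = ½(313 + 493)(117 − 77) = 16120; ΔPS = ½(313 + 493)(147 − 117) = 12090.
Government spending = 70 × 493 = 34510.
DWL = ½ × 70 × (493 − 313) = 6300; fraction = 6300 / 34510 = 90/493.

DWL / government spending = 90/493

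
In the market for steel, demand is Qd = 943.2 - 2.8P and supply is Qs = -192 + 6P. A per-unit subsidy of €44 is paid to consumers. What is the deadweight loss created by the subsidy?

Deadweight loss = €1848

Pre-subsidy: 943.2 - 2.8P = -192 + 6P gives P* = 129, Q* = 582.
With the rebate, buyers effectively pay Pb = Ps − 44, where Ps is the price sellers receive.
Demand in terms of Ps becomes Qd = 943.2 − 2.8(Ps − 44) = 1066.4 - 2.8Ps. Setting this equal to supply: 1066.4 - 2.8Ps = -192 + 6Ps, so Ps = 143.
Buyers pay Pb = 143 − 44 = 99; Q' = -192 + 6·143 = 666.
The subsidy expands output by 666 − 582 = 84 past the efficient level; on those units the gap between marginal cost and willingness to pay runs from 0 up to 44.
DWL = ½ × 44 × 84 = 1848.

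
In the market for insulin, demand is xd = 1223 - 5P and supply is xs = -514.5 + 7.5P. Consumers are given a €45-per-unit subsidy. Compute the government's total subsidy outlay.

Government cost = €29835

Pre-subsidy: 1223 - 5P = -514.5 + 7.5P gives P* = 139, x* = 528.
With the rebate, buyers effectively pay Pb = Ps − 45, where Ps is the price sellers receive.
Demand in terms of Ps becomes xd = 1223 − 5(Ps − 45) = 1448 - 5Ps. Setting this equal to supply: 1448 - 5Ps = -514.5 + 7.5Ps, so Ps = 157.
Buyers pay Pb = 157 − 45 = 112; x' = -514.5 + 7.5·157 = 663.
Government outlay = subsidy × quantity = 45 × 663 = 29835.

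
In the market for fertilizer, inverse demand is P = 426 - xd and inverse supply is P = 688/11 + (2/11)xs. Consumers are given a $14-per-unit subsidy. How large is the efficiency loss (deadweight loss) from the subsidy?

Pre-subsidy: 426 - x = 688/11 + (2/11)x gives x* = 3998/13 and P* = 1540/13.
With the rebate, buyers effectively pay Pb = Ps − 14, where Ps is the price sellers receive.
On the curves, Pb = 426 - x and Ps = 688/11 + (2/11)x; the wedge Ps − Pb = 14 gives 688/11 + (2/11)x − (426 - x) = 14, so x' = 4152/13.
Then Pb = 426 − 1·(4152/13) = 1386/13 and Ps = 688/11 + (2/11)·(4152/13) = 1568/13.
The subsidy expands output by 4152/13 − 3998/13 = 154/13 past the efficient level; on those units the gap between marginal cost and willingness to pay runs from 0 up to 14.
DWL = ½ × 14 × 154/13 = 1078/13.

Deadweight loss = 1078/13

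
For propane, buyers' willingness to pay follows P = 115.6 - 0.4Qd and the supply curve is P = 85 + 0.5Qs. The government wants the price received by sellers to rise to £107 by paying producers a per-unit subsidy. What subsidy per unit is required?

At a seller price of 107, quantity supplied is -170 + 2·107 = 44.
Buyers absorb 44 only when they pay Pb = 115.6 − 0.4·44 = 98.
s = Ps − Pb = 107 − 98 = 9.

Required subsidy s = £9 per unit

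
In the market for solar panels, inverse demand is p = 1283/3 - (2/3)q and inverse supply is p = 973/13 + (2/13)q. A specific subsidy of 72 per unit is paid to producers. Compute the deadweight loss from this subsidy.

Pre-subsidy: 1283/3 - (2/3)q = 973/13 + (2/13)q gives q* = 430 and p* = 141.
With the subsidy, sellers receive ps = pb + 72 for each unit, where pb is the price buyers pay.
On the curves, pb = 1283/3 - (2/3)q and ps = 973/13 + (2/13)q; the wedge ps − pb = 72 gives 973/13 + (2/13)q − (1283/3 - (2/3)q) = 72, so q' = 517.75.
Then pb = 1283/3 − (2/3)·517.75 = 82.5 and ps = 973/13 + (2/13)·517.75 = 154.5.
The subsidy expands output by 517.75 − 430 = 87.75 past the efficient level; on those units the gap between marginal cost and willingness to pay runs from 0 up to 72.
DWL = ½ × 72 × 87.75 = 3159.

Deadweight loss = 3159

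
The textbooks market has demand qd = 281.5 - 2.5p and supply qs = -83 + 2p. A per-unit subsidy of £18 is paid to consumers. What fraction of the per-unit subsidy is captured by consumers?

Consumer share = 4/9

Pre-subsidy: 281.5 - 2.5p = -83 + 2p gives p* = 81, q* = 79.
With the rebate, buyers effectively pay pb = ps − 18, where ps is the price sellers receive.
Demand in terms of ps becomes qd = 281.5 − 2.5(ps − 18) = 326.5 - 2.5ps. Setting this equal to supply: 326.5 - 2.5ps = -83 + 2ps, so ps = 91.
Buyers pay pb = 91 − 18 = 73; q' = -83 + 2·91 = 99.
Buyers' price falls by p* − pb = 81 − 73 = 8; sellers' price rises by ps − p* = 91 − 81 = 10.
So consumers capture 8/18 = 4/9 of each unit of subsidy.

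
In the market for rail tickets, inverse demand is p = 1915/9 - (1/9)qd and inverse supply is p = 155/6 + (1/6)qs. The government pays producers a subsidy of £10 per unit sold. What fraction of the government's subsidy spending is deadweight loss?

Pre-subsidy: 1915/9 - (1/9)q = 155/6 + (1/6)q gives q* = 673 and p* = 138.
With the subsidy, sellers receive ps = pb + 10 for each unit, where pb is the price buyers pay.
On the curves, pb = 1915/9 - (1/9)q and ps = 155/6 + (1/6)q; the wedge ps − pb = 10 gives 155/6 + (1/6)q − (1915/9 - (1/9)q) = 10, so q' = 709.
Then pb = 1915/9 − (1/9)·709 = 134 and ps = 155/6 + (1/6)·709 = 144.
ΔCS = ½(673 + 709)(138 − 134) = 2764; ΔPS = ½(673 + 709)(144 − 138) = 4146.
Government spending = 10 × 709 = 7090.
DWL = ½ × 10 × (709 − 673) = 180; fraction = 180 / 7090 = 18/709.

DWL / government spending = 18/709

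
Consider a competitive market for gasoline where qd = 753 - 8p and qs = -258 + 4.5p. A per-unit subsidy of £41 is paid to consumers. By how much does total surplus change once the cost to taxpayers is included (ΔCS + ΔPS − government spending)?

Net change in total surplus = -£2420.64

Pre-subsidy: 753 - 8p = -258 + 4.5p gives p* = 80.88, q* = 105.96.
With the rebate, buyers effectively pay pb = ps − 41, where ps is the price sellers receive.
Demand in terms of ps becomes qd = 753 − 8(ps − 41) = 1081 - 8ps. Setting this equal to supply: 1081 - 8ps = -258 + 4.5ps, so ps = 107.12.
Buyers pay pb = 107.12 − 41 = 66.12; q' = -258 + 4.5·107.12 = 224.04.
ΔCS = ½(105.96 + 224.04)(80.88 − 66.12) = 2435.4; ΔPS = ½(105.96 + 224.04)(107.12 − 80.88) = 4329.6.
Government spending = 41 × 224.04 = 9185.64.
Net change = 2435.4 + 4329.6 − 9185.64 = -2420.64. The loss equals the DWL triangle ½·41·118.08.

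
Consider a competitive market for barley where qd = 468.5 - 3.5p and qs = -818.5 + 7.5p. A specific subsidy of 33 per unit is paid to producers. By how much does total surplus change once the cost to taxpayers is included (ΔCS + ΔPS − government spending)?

Pre-subsidy: 468.5 - 3.5p = -818.5 + 7.5p gives p* = 117, q* = 59.
With the subsidy, sellers receive ps = pb + 33 for each unit, where pb is the price buyers pay.
Supply in terms of pb becomes qs = -818.5 + 7.5(pb + 33) = -571 + 7.5pb. Setting this equal to demand: 468.5 - 3.5pb = -571 + 7.5pb, so pb = 94.5.
Sellers receive ps = 94.5 + 33 = 127.5; q' = 468.5 − 3.5·94.5 = 137.75.
ΔCS = ½(59 + 137.75)(117 − 94.5) = 2213.4375; ΔPS = ½(59 + 137.75)(127.5 − 117) = 1032.9375.
Government spending = 33 × 137.75 = 4545.75.
Net change = 2213.4375 + 1032.9375 − 4545.75 = -1299.375. The loss equals the DWL triangle ½·33·78.75.

Net change in total surplus = -1299.375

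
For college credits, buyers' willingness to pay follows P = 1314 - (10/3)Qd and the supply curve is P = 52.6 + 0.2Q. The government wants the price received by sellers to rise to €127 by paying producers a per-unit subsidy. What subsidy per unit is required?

Required subsidy s = €53 per unit

At a seller price of 127, quantity supplied is -263 + 5·127 = 372.
Buyers absorb 372 only when they pay Pb = 1314 − (10/3)·372 = 74.
s = Ps − Pb = 127 − 74 = 53.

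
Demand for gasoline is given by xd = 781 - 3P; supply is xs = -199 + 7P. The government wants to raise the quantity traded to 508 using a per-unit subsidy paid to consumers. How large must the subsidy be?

Required subsidy s = 10 per unit

At x = 508, invert demand for the buyer price: Pb = (781 − 508)/3 = 91; invert supply for the seller price: Ps = (508 − (-199))/7 = 101.
The subsidy must fill the gap: s = Ps − Pb = 101 − 91 = 10.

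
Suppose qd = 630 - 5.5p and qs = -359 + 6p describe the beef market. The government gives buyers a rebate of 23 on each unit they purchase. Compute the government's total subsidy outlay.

Government cost = 5129

Pre-subsidy: 630 - 5.5p = -359 + 6p gives p* = 86, q* = 157.
With the rebate, buyers effectively pay pb = ps − 23, where ps is the price sellers receive.
Demand in terms of ps becomes qd = 630 − 5.5(ps − 23) = 756.5 - 5.5ps. Setting this equal to supply: 756.5 - 5.5ps = -359 + 6ps, so ps = 97.
Buyers pay pb = 97 − 23 = 74; q' = -359 + 6·97 = 223.
Government outlay = subsidy × quantity = 23 × 223 = 5129.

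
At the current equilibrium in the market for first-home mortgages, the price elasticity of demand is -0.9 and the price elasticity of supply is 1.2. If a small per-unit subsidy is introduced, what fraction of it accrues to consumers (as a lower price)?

For a small subsidy around the equilibrium, the benefit split depends on the relative slopes, which at a point are proportional to the elasticities.
Buyer share = εs/(εs + |εd|) = 1.2/(1.2 + 0.9) = 4/7; seller share = |εd|/(εs + |εd|) = 3/7.

Consumer share = 4/7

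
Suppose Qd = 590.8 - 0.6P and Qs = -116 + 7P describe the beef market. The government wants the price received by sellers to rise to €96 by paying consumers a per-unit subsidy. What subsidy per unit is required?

At a seller price of 96, quantity supplied is -116 + 7·96 = 556.
Buyers absorb 556 only when they pay Pb with 590.8 − 0.6·Pb = 556, i.e. Pb = 58.
s = Ps − Pb = 96 − 58 = 38.

Required subsidy s = €38 per unit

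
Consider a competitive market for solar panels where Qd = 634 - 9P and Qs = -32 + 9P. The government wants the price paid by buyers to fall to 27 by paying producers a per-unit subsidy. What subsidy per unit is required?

At a buyer price of 27, quantity demanded is 634 − 9·27 = 391.
Sellers supply 391 only when they receive Ps with -32 + 9·Ps = 391, i.e. Ps = 47.
s = Ps − Pb = 47 − 27 = 20.

Required subsidy s = 20 per unit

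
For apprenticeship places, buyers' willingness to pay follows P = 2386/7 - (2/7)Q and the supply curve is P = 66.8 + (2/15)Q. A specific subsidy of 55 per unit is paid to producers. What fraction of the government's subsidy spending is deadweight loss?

Pre-subsidy: 2386/7 - (2/7)Q = 66.8 + (2/15)Q gives Q* = 654 and P* = 154.
With the subsidy, sellers receive Ps = Pb + 55 for each unit, where Pb is the price buyers pay.
On the curves, Pb = 2386/7 - (2/7)Q and Ps = 66.8 + (2/15)Q; the wedge Ps − Pb = 55 gives 66.8 + (2/15)Q − (2386/7 - (2/7)Q) = 55, so Q' = 785.25.
Then Pb = 2386/7 − (2/7)·785.25 = 116.5 and Ps = 66.8 + (2/15)·785.25 = 171.5.
ΔCS = ½(654 + 785.25)(154 − 116.5) = 26985.9375; ΔPS = ½(654 + 785.25)(171.5 − 154) = 12593.4375.
Government spending = 55 × 785.25 = 43188.75.
DWL = ½ × 55 × (785.25 − 654) = 3609.375; fraction = 3609.375 / 43188.75 = 175/2094.

DWL / government spending = 175/2094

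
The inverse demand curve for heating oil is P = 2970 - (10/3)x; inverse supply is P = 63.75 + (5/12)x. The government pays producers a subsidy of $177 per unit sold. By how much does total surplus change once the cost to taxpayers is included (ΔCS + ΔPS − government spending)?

Pre-subsidy: 2970 - (10/3)x = 63.75 + (5/12)x gives x* = 775 and P* = 1160/3.
With the subsidy, sellers receive Ps = Pb + 177 for each unit, where Pb is the price buyers pay.
On the curves, Pb = 2970 - (10/3)x and Ps = 63.75 + (5/12)x; the wedge Ps − Pb = 177 gives 63.75 + (5/12)x − (2970 - (10/3)x) = 177, so x' = 822.2.
Then Pb = 2970 − (10/3)·822.2 = 688/3 and Ps = 63.75 + (5/12)·822.2 = 1219/3.
ΔCS = ½(775 + 822.2)(1160/3 − 688/3) = 125646.4; ΔPS = ½(775 + 822.2)(1219/3 − 1160/3) = 15705.8.
Government spending = 177 × 822.2 = 145529.4.
Net change = 125646.4 + 15705.8 − 145529.4 = -4177.2. The loss equals the DWL triangle ½·177·47.2.

Net change in total surplus = -$4177.2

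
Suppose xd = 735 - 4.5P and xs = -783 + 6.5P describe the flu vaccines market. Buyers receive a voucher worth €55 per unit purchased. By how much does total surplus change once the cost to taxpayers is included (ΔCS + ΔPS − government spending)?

Pre-subsidy: 735 - 4.5P = -783 + 6.5P gives P* = 138, x* = 114.
With the rebate, buyers effectively pay Pb = Ps − 55, where Ps is the price sellers receive.
Demand in terms of Ps becomes xd = 735 − 4.5(Ps − 55) = 982.5 - 4.5Ps. Setting this equal to supply: 982.5 - 4.5Ps = -783 + 6.5Ps, so Ps = 160.5.
Buyers pay Pb = 160.5 − 55 = 105.5; x' = -783 + 6.5·160.5 = 260.25.
ΔCS = ½(114 + 260.25)(138 − 105.5) = 6081.5625; ΔPS = ½(114 + 260.25)(160.5 − 138) = 4210.3125.
Government spending = 55 × 260.25 = 14313.75.
Net change = 6081.5625 + 4210.3125 − 14313.75 = -4021.875. The loss equals the DWL triangle ½·55·146.25.

Net change in total surplus = -€4021.875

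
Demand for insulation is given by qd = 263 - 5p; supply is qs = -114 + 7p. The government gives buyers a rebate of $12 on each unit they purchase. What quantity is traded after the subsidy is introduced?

q' = 1691/12

Pre-subsidy: 263 - 5p = -114 + 7p gives p* = 377/12, q* = 1271/12.
With the rebate, buyers effectively pay pb = ps − 12, where ps is the price sellers receive.
Demand in terms of ps becomes qd = 263 − 5(ps − 12) = 323 - 5ps. Setting this equal to supply: 323 - 5ps = -114 + 7ps, so ps = 437/12.
Buyers pay pb = 437/12 − 12 = 293/12; q' = -114 + 7·(437/12) = 1691/12.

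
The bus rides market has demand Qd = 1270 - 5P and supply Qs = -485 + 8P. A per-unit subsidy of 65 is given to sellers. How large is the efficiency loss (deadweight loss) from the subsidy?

Deadweight loss = 6500

Pre-subsidy: 1270 - 5P = -485 + 8P gives P* = 135, Q* = 595.
With the subsidy, sellers receive Ps = Pb + 65 for each unit, where Pb is the price buyers pay.
Supply in terms of Pb becomes Qs = -485 + 8(Pb + 65) = 35 + 8Pb. Setting this equal to demand: 1270 - 5Pb = 35 + 8Pb, so Pb = 95.
Sellers receive Ps = 95 + 65 = 160; Q' = 1270 − 5·95 = 795.
The subsidy expands output by 795 − 595 = 200 past the efficient level; on those units the gap between marginal cost and willingness to pay runs from 0 up to 65.
DWL = ½ × 65 × 200 = 6500.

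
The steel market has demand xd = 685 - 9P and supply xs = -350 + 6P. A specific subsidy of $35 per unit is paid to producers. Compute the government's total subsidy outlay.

Pre-subsidy: 685 - 9P = -350 + 6P gives P* = 69, x* = 64.
With the subsidy, sellers receive Ps = Pb + 35 for each unit, where Pb is the price buyers pay.
Supply in terms of Pb becomes xs = -350 + 6(Pb + 35) = -140 + 6Pb. Setting this equal to demand: 685 - 9Pb = -140 + 6Pb, so Pb = 55.
Sellers receive Ps = 55 + 35 = 90; x' = 685 − 9·55 = 190.
Government outlay = subsidy × quantity = 35 × 190 = 6650.

Government cost = $6650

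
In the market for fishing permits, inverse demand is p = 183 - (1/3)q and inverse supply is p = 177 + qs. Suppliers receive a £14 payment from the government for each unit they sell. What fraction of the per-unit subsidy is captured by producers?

Producer share = 0.75

Pre-subsidy: 183 - (1/3)q = 177 + q gives q* = 4.5 and p* = 181.5.
With the subsidy, sellers receive ps = pb + 14 for each unit, where pb is the price buyers pay.
On the curves, pb = 183 - (1/3)q and ps = 177 + q; the wedge ps − pb = 14 gives 177 + q − (183 - (1/3)q) = 14, so q' = 15.
Then pb = 183 − (1/3)·15 = 178 and ps = 177 + 1·15 = 192.
Buyers' price falls by p* − pb = 181.5 − 178 = 3.5; sellers' price rises by ps − p* = 192 − 181.5 = 10.5.
So producers capture 10.5/14 = 0.75 of each unit of subsidy.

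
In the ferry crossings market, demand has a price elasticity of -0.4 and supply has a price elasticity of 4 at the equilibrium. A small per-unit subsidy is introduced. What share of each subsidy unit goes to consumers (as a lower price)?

For a small subsidy around the equilibrium, the benefit split depends on the relative slopes, which at a point are proportional to the elasticities.
Buyer share = εs/(εs + |εd|) = 4/(4 + 0.4) = 10/11; seller share = |εd|/(εs + |εd|) = 1/11.

Consumer share = 10/11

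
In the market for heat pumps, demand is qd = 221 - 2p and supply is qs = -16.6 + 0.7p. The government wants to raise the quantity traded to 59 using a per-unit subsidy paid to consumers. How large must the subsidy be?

At q = 59, invert demand for the buyer price: pb = (221 − 59)/2 = 81; invert supply for the seller price: ps = (59 − (-16.6))/0.7 = 108.
The subsidy must fill the gap: s = ps − pb = 108 − 81 = 27.

Required subsidy s = 27 per unit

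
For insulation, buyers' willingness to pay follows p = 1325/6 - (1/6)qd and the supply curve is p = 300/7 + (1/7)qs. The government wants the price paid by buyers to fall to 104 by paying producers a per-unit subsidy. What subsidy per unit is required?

At a buyer price of 104, quantity demanded is 1325 − 6·104 = 701.
Sellers supply 701 only when they receive ps = 300/7 + (1/7)·701 = 143.
s = ps − pb = 143 − 104 = 39.

Required subsidy s = 39 per unit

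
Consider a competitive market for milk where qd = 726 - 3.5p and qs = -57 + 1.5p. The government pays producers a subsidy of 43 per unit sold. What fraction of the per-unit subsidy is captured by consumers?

Pre-subsidy: 726 - 3.5p = -57 + 1.5p gives p* = 156.6, q* = 177.9.
With the subsidy, sellers receive ps = pb + 43 for each unit, where pb is the price buyers pay.
Supply in terms of pb becomes qs = -57 + 1.5(pb + 43) = 7.5 + 1.5pb. Setting this equal to demand: 726 - 3.5pb = 7.5 + 1.5pb, so pb = 143.7.
Sellers receive ps = 143.7 + 43 = 186.7; q' = 726 − 3.5·143.7 = 223.05.
Buyers' price falls by p* − pb = 156.6 − 143.7 = 12.9; sellers' price rises by ps − p* = 186.7 − 156.6 = 30.1.
So consumers capture 12.9/43 = 0.3 of each unit of subsidy.

Consumer share = 0.3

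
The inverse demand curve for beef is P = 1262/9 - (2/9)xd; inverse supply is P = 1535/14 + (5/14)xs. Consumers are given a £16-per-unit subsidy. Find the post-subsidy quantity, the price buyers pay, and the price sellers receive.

x' = 5869/73; buyers pay 8932/73; sellers receive 10100/73

Pre-subsidy: 1262/9 - (2/9)x = 1535/14 + (5/14)x gives x* = 3853/73 and P* = 9380/73.
With the rebate, buyers effectively pay Pb = Ps − 16, where Ps is the price sellers receive.
On the curves, Pb = 1262/9 - (2/9)x and Ps = 1535/14 + (5/14)x; the wedge Ps − Pb = 16 gives 1535/14 + (5/14)x − (1262/9 - (2/9)x) = 16, so x' = 5869/73.
Then Pb = 1262/9 − (2/9)·(5869/73) = 8932/73 and Ps = 1535/14 + (5/14)·(5869/73) = 10100/73.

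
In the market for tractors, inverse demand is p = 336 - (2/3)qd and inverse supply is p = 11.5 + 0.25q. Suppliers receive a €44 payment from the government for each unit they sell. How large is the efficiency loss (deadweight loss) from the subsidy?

Deadweight loss = €1056

Pre-subsidy: 336 - (2/3)q = 11.5 + 0.25q gives q* = 354 and p* = 100.
With the subsidy, sellers receive ps = pb + 44 for each unit, where pb is the price buyers pay.
On the curves, pb = 336 - (2/3)q and ps = 11.5 + 0.25q; the wedge ps − pb = 44 gives 11.5 + 0.25q − (336 - (2/3)q) = 44, so q' = 402.
Then pb = 336 − (2/3)·402 = 68 and ps = 11.5 + 0.25·402 = 112.
The subsidy expands output by 402 − 354 = 48 past the efficient level; on those units the gap between marginal cost and willingness to pay runs from 0 up to 44.
DWL = ½ × 44 × 48 = 1056.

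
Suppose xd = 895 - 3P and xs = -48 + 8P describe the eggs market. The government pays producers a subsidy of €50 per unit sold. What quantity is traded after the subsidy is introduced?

x' = 8216/11

Pre-subsidy: 895 - 3P = -48 + 8P gives P* = 943/11, x* = 7016/11.
With the subsidy, sellers receive Ps = Pb + 50 for each unit, where Pb is the price buyers pay.
Supply in terms of Pb becomes xs = -48 + 8(Pb + 50) = 352 + 8Pb. Setting this equal to demand: 895 - 3Pb = 352 + 8Pb, so Pb = 543/11.
Sellers receive Ps = 543/11 + 50 = 1093/11; x' = 895 − 3·(543/11) = 8216/11.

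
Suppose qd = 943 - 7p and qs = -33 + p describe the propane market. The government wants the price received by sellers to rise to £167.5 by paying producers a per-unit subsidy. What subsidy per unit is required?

At a seller price of 167.5, quantity supplied is -33 + 1·167.5 = 134.5.
Buyers absorb 134.5 only when they pay pb with 943 − 7·pb = 134.5, i.e. pb = 115.5.
s = ps − pb = 167.5 − 115.5 = 52.

Required subsidy s = £52 per unit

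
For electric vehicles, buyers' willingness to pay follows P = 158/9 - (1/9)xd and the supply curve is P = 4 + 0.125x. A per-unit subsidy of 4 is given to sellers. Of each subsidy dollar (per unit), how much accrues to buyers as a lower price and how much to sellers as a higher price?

Buyers gain 32/17 per unit; sellers gain 36/17 per unit

Pre-subsidy: 158/9 - (1/9)x = 4 + 0.125x gives x* = 976/17 and P* = 190/17.
With the subsidy, sellers receive Ps = Pb + 4 for each unit, where Pb is the price buyers pay.
On the curves, Pb = 158/9 - (1/9)x and Ps = 4 + 0.125x; the wedge Ps − Pb = 4 gives 4 + 0.125x − (158/9 - (1/9)x) = 4, so x' = 1264/17.
Then Pb = 158/9 − (1/9)·(1264/17) = 158/17 and Ps = 4 + 0.125·(1264/17) = 226/17.
Buyers' price falls by P* − Pb = 190/17 − 158/17 = 32/17; sellers' price rises by Ps − P* = 226/17 − 190/17 = 36/17.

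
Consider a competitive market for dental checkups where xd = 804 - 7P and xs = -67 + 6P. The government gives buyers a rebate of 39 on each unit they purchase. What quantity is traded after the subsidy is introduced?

x' = 461

Pre-subsidy: 804 - 7P = -67 + 6P gives P* = 67, x* = 335.
With the rebate, buyers effectively pay Pb = Ps − 39, where Ps is the price sellers receive.
Demand in terms of Ps becomes xd = 804 − 7(Ps − 39) = 1077 - 7Ps. Setting this equal to supply: 1077 - 7Ps = -67 + 6Ps, so Ps = 88.
Buyers pay Pb = 88 − 39 = 49; x' = -67 + 6·88 = 461.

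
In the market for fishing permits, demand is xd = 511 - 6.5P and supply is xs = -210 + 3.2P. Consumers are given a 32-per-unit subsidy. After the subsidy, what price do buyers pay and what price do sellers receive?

Pre-subsidy: 511 - 6.5P = -210 + 3.2P gives P* = 7210/97, x* = 2702/97.
With the rebate, buyers effectively pay Pb = Ps − 32, where Ps is the price sellers receive.
Demand in terms of Ps becomes xd = 511 − 6.5(Ps − 32) = 719 - 6.5Ps. Setting this equal to supply: 719 - 6.5Ps = -210 + 3.2Ps, so Ps = 9290/97.
Buyers pay Pb = 9290/97 − 32 = 6186/97; x' = -210 + 3.2·(9290/97) = 9358/97.

Buyers pay 6186/97; sellers receive 9290/97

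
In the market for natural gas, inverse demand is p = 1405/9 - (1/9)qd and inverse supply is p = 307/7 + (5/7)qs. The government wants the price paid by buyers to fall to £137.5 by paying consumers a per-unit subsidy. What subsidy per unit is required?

At a buyer price of 137.5, quantity demanded is 1405 − 9·137.5 = 167.5.
Sellers supply 167.5 only when they receive ps = 307/7 + (5/7)·167.5 = 163.5.
s = ps − pb = 163.5 − 137.5 = 26.

Required subsidy s = £26 per unit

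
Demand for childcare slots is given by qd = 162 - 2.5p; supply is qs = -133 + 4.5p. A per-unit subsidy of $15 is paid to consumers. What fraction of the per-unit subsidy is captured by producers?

Pre-subsidy: 162 - 2.5p = -133 + 4.5p gives p* = 295/7, q* = 793/14.
With the rebate, buyers effectively pay pb = ps − 15, where ps is the price sellers receive.
Demand in terms of ps becomes qd = 162 − 2.5(ps − 15) = 199.5 - 2.5ps. Setting this equal to supply: 199.5 - 2.5ps = -133 + 4.5ps, so ps = 47.5.
Buyers pay pb = 47.5 − 15 = 32.5; q' = -133 + 4.5·47.5 = 80.75.
Buyers' price falls by p* − pb = 295/7 − 32.5 = 135/14; sellers' price rises by ps − p* = 47.5 − 295/7 = 75/14.
So producers capture (75/14)/15 = 5/14 of each unit of subsidy.

Producer share = 5/14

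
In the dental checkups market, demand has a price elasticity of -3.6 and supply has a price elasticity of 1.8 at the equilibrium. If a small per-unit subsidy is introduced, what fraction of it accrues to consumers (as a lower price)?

Consumer share = 1/3

For a small subsidy around the equilibrium, the benefit split depends on the relative slopes, which at a point are proportional to the elasticities.
Buyer share = εs/(εs + |εd|) = 1.8/(1.8 + 3.6) = 1/3; seller share = |εd|/(εs + |εd|) = 2/3.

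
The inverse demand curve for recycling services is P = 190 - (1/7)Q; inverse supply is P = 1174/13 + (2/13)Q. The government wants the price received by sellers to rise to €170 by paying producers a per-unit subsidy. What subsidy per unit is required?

At a seller price of 170, quantity supplied is -587 + 6.5·170 = 518.
Buyers absorb 518 only when they pay Pb = 190 − (1/7)·518 = 116.
s = Ps − Pb = 170 − 116 = 54.

Required subsidy s = €54 per unit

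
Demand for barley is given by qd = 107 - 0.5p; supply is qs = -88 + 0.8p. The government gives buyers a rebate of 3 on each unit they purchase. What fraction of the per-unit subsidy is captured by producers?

Pre-subsidy: 107 - 0.5p = -88 + 0.8p gives p* = 150, q* = 32.
With the rebate, buyers effectively pay pb = ps − 3, where ps is the price sellers receive.
Demand in terms of ps becomes qd = 107 − 0.5(ps − 3) = 108.5 - 0.5ps. Setting this equal to supply: 108.5 - 0.5ps = -88 + 0.8ps, so ps = 1965/13.
Buyers pay pb = 1965/13 − 3 = 1926/13; q' = -88 + 0.8·(1965/13) = 428/13.
Buyers' price falls by p* − pb = 150 − 1926/13 = 24/13; sellers' price rises by ps − p* = 1965/13 − 150 = 15/13.
So producers capture (15/13)/3 = 5/13 of each unit of subsidy.

Producer share = 5/13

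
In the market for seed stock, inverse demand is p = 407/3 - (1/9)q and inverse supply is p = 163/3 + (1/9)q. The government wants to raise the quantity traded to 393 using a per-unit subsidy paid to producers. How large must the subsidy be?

At q = 393, from the demand curve buyers pay pb = 407/3 − (1/9)·393 = 92; from the supply curve sellers need ps = 163/3 + (1/9)·393 = 98.
The subsidy must fill the gap: s = ps − pb = 98 − 92 = 6.

Required subsidy s = 6 per unit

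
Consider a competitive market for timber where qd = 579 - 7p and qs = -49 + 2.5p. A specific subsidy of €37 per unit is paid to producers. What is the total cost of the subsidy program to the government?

Government cost = 129648/19

Pre-subsidy: 579 - 7p = -49 + 2.5p gives p* = 1256/19, q* = 2209/19.
With the subsidy, sellers receive ps = pb + 37 for each unit, where pb is the price buyers pay.
Supply in terms of pb becomes qs = -49 + 2.5(pb + 37) = 43.5 + 2.5pb. Setting this equal to demand: 579 - 7pb = 43.5 + 2.5pb, so pb = 1071/19.
Sellers receive ps = 1071/19 + 37 = 1774/19; q' = 579 − 7·(1071/19) = 3504/19.
Government outlay = subsidy × quantity = 37 × 3504/19 = 129648/19.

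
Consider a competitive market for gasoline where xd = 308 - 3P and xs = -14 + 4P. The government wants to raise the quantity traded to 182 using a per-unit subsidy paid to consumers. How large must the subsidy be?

Required subsidy s = 7 per unit

At x = 182, invert demand for the buyer price: Pb = (308 − 182)/3 = 42; invert supply for the seller price: Ps = (182 − (-14))/4 = 49.
The subsidy must fill the gap: s = Ps − Pb = 49 − 42 = 7.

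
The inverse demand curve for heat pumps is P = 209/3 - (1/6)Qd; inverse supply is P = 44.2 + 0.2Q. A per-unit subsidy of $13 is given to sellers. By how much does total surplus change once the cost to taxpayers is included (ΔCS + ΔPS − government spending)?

Pre-subsidy: 209/3 - (1/6)Q = 44.2 + 0.2Q gives Q* = 764/11 and P* = 639/11.
With the subsidy, sellers receive Ps = Pb + 13 for each unit, where Pb is the price buyers pay.
On the curves, Pb = 209/3 - (1/6)Q and Ps = 44.2 + 0.2Q; the wedge Ps − Pb = 13 gives 44.2 + 0.2Q − (209/3 - (1/6)Q) = 13, so Q' = 1154/11.
Then Pb = 209/3 − (1/6)·(1154/11) = 574/11 and Ps = 44.2 + 0.2·(1154/11) = 717/11.
ΔCS = ½(764/11 + 1154/11)(639/11 − 574/11) = 62335/121; ΔPS = ½(764/11 + 1154/11)(717/11 − 639/11) = 74802/121.
Government spending = 13 × 1154/11 = 15002/11.
Net change = 62335/121 + 74802/121 − 15002/11 = -2535/11. The loss equals the DWL triangle ½·13·390/11.

Net change in total surplus = -2535/11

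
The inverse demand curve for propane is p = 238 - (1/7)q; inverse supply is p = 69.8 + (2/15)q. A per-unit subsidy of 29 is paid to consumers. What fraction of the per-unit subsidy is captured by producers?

Producer share = 14/29

Pre-subsidy: 238 - (1/7)q = 69.8 + (2/15)q gives q* = 609 and p* = 151.
With the rebate, buyers effectively pay pb = ps − 29, where ps is the price sellers receive.
On the curves, pb = 238 - (1/7)q and ps = 69.8 + (2/15)q; the wedge ps − pb = 29 gives 69.8 + (2/15)q − (238 - (1/7)q) = 29, so q' = 714.
Then pb = 238 − (1/7)·714 = 136 and ps = 69.8 + (2/15)·714 = 165.
Buyers' price falls by p* − pb = 151 − 136 = 15; sellers' price rises by ps − p* = 165 − 151 = 14.
So producers capture 14/29 = 14/29 of each unit of subsidy.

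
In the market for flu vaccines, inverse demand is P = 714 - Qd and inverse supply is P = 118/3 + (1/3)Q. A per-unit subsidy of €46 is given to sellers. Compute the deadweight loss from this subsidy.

Pre-subsidy: 714 - Q = 118/3 + (1/3)Q gives Q* = 506 and P* = 208.
With the subsidy, sellers receive Ps = Pb + 46 for each unit, where Pb is the price buyers pay.
On the curves, Pb = 714 - Q and Ps = 118/3 + (1/3)Q; the wedge Ps − Pb = 46 gives 118/3 + (1/3)Q − (714 - Q) = 46, so Q' = 540.5.
Then Pb = 714 − 1·540.5 = 173.5 and Ps = 118/3 + (1/3)·540.5 = 219.5.
The subsidy expands output by 540.5 − 506 = 34.5 past the efficient level; on those units the gap between marginal cost and willingness to pay runs from 0 up to 46.
DWL = ½ × 46 × 34.5 = 793.5.

Deadweight loss = €793.5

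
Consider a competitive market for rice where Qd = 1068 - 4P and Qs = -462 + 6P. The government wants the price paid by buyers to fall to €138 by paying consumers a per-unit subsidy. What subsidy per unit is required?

At a buyer price of 138, quantity demanded is 1068 − 4·138 = 516.
Sellers supply 516 only when they receive Ps with -462 + 6·Ps = 516, i.e. Ps = 163.
s = Ps − Pb = 163 − 138 = 25.

Required subsidy s = €25 per unit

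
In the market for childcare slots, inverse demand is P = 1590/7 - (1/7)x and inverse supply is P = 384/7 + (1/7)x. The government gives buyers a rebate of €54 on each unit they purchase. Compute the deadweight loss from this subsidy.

Pre-subsidy: 1590/7 - (1/7)x = 384/7 + (1/7)x gives x* = 603 and P* = 141.
With the rebate, buyers effectively pay Pb = Ps − 54, where Ps is the price sellers receive.
On the curves, Pb = 1590/7 - (1/7)x and Ps = 384/7 + (1/7)x; the wedge Ps − Pb = 54 gives 384/7 + (1/7)x − (1590/7 - (1/7)x) = 54, so x' = 792.
Then Pb = 1590/7 − (1/7)·792 = 114 and Ps = 384/7 + (1/7)·792 = 168.
The subsidy expands output by 792 − 603 = 189 past the efficient level; on those units the gap between marginal cost and willingness to pay runs from 0 up to 54.
DWL = ½ × 54 × 189 = 5103.

Deadweight loss = €5103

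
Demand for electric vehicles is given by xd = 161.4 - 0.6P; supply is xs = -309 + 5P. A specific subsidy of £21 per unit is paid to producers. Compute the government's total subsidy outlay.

Pre-subsidy: 161.4 - 0.6P = -309 + 5P gives P* = 84, x* = 111.
With the subsidy, sellers receive Ps = Pb + 21 for each unit, where Pb is the price buyers pay.
Supply in terms of Pb becomes xs = -309 + 5(Pb + 21) = -204 + 5Pb. Setting this equal to demand: 161.4 - 0.6Pb = -204 + 5Pb, so Pb = 65.25.
Sellers receive Ps = 65.25 + 21 = 86.25; x' = 161.4 − 0.6·65.25 = 122.25.
Government outlay = subsidy × quantity = 21 × 122.25 = 2567.25.

Government cost = £2567.25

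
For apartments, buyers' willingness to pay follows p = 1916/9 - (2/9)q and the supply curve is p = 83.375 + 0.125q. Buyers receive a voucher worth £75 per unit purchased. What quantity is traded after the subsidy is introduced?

Pre-subsidy: 1916/9 - (2/9)q = 83.375 + 0.125q gives q* = 373 and p* = 130.
With the rebate, buyers effectively pay pb = ps − 75, where ps is the price sellers receive.
On the curves, pb = 1916/9 - (2/9)q and ps = 83.375 + 0.125q; the wedge ps − pb = 75 gives 83.375 + 0.125q − (1916/9 - (2/9)q) = 75, so q' = 589.
Then pb = 1916/9 − (2/9)·589 = 82 and ps = 83.375 + 0.125·589 = 157.

q' = 589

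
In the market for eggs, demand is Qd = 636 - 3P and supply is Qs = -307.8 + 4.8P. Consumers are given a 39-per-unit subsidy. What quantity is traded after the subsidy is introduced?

Pre-subsidy: 636 - 3P = -307.8 + 4.8P gives P* = 121, Q* = 273.
With the rebate, buyers effectively pay Pb = Ps − 39, where Ps is the price sellers receive.
Demand in terms of Ps becomes Qd = 636 − 3(Ps − 39) = 753 - 3Ps. Setting this equal to supply: 753 - 3Ps = -307.8 + 4.8Ps, so Ps = 136.
Buyers pay Pb = 136 − 39 = 97; Q' = -307.8 + 4.8·136 = 345.

Q' = 345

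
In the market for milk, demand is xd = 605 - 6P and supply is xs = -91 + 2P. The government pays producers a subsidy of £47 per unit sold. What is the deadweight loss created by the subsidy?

Pre-subsidy: 605 - 6P = -91 + 2P gives P* = 87, x* = 83.
With the subsidy, sellers receive Ps = Pb + 47 for each unit, where Pb is the price buyers pay.
Supply in terms of Pb becomes xs = -91 + 2(Pb + 47) = 3 + 2Pb. Setting this equal to demand: 605 - 6Pb = 3 + 2Pb, so Pb = 75.25.
Sellers receive Ps = 75.25 + 47 = 122.25; x' = 605 − 6·75.25 = 153.5.
The subsidy expands output by 153.5 − 83 = 70.5 past the efficient level; on those units the gap between marginal cost and willingness to pay runs from 0 up to 47.
DWL = ½ × 47 × 70.5 = 1656.75.

Deadweight loss = £1656.75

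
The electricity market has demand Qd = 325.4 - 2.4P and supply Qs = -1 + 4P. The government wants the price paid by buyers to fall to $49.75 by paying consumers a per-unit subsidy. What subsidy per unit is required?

Required subsidy s = $2 per unit

At a buyer price of 49.75, quantity demanded is 325.4 − 2.4·49.75 = 206.
Sellers supply 206 only when they receive Ps with -1 + 4·Ps = 206, i.e. Ps = 51.75.
s = Ps − Pb = 51.75 − 49.75 = 2.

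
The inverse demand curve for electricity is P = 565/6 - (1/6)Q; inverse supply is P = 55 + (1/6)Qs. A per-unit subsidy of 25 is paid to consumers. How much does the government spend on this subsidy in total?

Government cost = 4812.5

Pre-subsidy: 565/6 - (1/6)Q = 55 + (1/6)Q gives Q* = 117.5 and P* = 895/12.
With the rebate, buyers effectively pay Pb = Ps − 25, where Ps is the price sellers receive.
On the curves, Pb = 565/6 - (1/6)Q and Ps = 55 + (1/6)Q; the wedge Ps − Pb = 25 gives 55 + (1/6)Q − (565/6 - (1/6)Q) = 25, so Q' = 192.5.
Then Pb = 565/6 − (1/6)·192.5 = 745/12 and Ps = 55 + (1/6)·192.5 = 1045/12.
Government outlay = subsidy × quantity = 25 × 192.5 = 4812.5.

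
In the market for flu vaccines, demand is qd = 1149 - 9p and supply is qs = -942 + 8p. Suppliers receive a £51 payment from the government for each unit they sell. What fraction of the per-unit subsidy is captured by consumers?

Consumer share = 8/17

Pre-subsidy: 1149 - 9p = -942 + 8p gives p* = 123, q* = 42.
With the subsidy, sellers receive ps = pb + 51 for each unit, where pb is the price buyers pay.
Supply in terms of pb becomes qs = -942 + 8(pb + 51) = -534 + 8pb. Setting this equal to demand: 1149 - 9pb = -534 + 8pb, so pb = 99.
Sellers receive ps = 99 + 51 = 150; q' = 1149 − 9·99 = 258.
Buyers' price falls by p* − pb = 123 − 99 = 24; sellers' price rises by ps − p* = 150 − 123 = 27.
So consumers capture 24/51 = 8/17 of each unit of subsidy.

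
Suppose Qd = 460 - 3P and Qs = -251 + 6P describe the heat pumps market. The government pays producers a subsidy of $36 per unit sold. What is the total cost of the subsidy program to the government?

Pre-subsidy: 460 - 3P = -251 + 6P gives P* = 79, Q* = 223.
With the subsidy, sellers receive Ps = Pb + 36 for each unit, where Pb is the price buyers pay.
Supply in terms of Pb becomes Qs = -251 + 6(Pb + 36) = -35 + 6Pb. Setting this equal to demand: 460 - 3Pb = -35 + 6Pb, so Pb = 55.
Sellers receive Ps = 55 + 36 = 91; Q' = 460 − 3·55 = 295.
Government outlay = subsidy × quantity = 36 × 295 = 10620.

Government cost = $10620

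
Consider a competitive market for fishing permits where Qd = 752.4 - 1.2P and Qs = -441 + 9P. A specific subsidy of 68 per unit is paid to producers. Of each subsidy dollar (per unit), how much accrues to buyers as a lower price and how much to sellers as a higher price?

Pre-subsidy: 752.4 - 1.2P = -441 + 9P gives P* = 117, Q* = 612.
With the subsidy, sellers receive Ps = Pb + 68 for each unit, where Pb is the price buyers pay.
Supply in terms of Pb becomes Qs = -441 + 9(Pb + 68) = 171 + 9Pb. Setting this equal to demand: 752.4 - 1.2Pb = 171 + 9Pb, so Pb = 57.
Sellers receive Ps = 57 + 68 = 125; Q' = 752.4 − 1.2·57 = 684.
Buyers' price falls by P* − Pb = 117 − 57 = 60; sellers' price rises by Ps − P* = 125 − 117 = 8.

Buyers gain 60 per unit; sellers gain 8 per unit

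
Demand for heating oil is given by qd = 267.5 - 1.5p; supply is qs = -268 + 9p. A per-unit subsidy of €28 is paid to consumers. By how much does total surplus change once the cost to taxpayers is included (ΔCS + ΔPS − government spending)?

Net change in total surplus = -€504

Pre-subsidy: 267.5 - 1.5p = -268 + 9p gives p* = 51, q* = 191.
With the rebate, buyers effectively pay pb = ps − 28, where ps is the price sellers receive.
Demand in terms of ps becomes qd = 267.5 − 1.5(ps − 28) = 309.5 - 1.5ps. Setting this equal to supply: 309.5 - 1.5ps = -268 + 9ps, so ps = 55.
Buyers pay pb = 55 − 28 = 27; q' = -268 + 9·55 = 227.
ΔCS = ½(191 + 227)(51 − 27) = 5016; ΔPS = ½(191 + 227)(55 − 51) = 836.
Government spending = 28 × 227 = 6356.
Net change = 5016 + 836 − 6356 = -504. The loss equals the DWL triangle ½·28·36.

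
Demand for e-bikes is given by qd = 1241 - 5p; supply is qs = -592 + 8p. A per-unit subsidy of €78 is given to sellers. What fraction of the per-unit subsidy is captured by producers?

Pre-subsidy: 1241 - 5p = -592 + 8p gives p* = 141, q* = 536.
With the subsidy, sellers receive ps = pb + 78 for each unit, where pb is the price buyers pay.
Supply in terms of pb becomes qs = -592 + 8(pb + 78) = 32 + 8pb. Setting this equal to demand: 1241 - 5pb = 32 + 8pb, so pb = 93.
Sellers receive ps = 93 + 78 = 171; q' = 1241 − 5·93 = 776.
Buyers' price falls by p* − pb = 141 − 93 = 48; sellers' price rises by ps − p* = 171 − 141 = 30.
So producers capture 30/78 = 5/13 of each unit of subsidy.

Producer share = 5/13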